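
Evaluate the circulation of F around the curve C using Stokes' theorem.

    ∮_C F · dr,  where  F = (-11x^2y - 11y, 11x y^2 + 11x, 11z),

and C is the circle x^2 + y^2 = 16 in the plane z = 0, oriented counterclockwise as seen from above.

Let S be the flat disk x^2 + y^2 ≤ 16 in the plane z = 0, with upward unit normal n̂ = ẑ. By Stokes' theorem,

    ∮_C F · dr = ∬_S (∇ × F) · n̂ dS = ∬_D (curl F)_z dA,

where D is the disk x^2 + y^2 ≤ 16.

Compute the curl of F = (-11x^2y - 11y, 11x y^2 + 11x, 11z):
    (∇ × F)_x = ∂F_z/∂y - ∂F_y/∂z = 0,
    (∇ × F)_y = ∂F_x/∂z - ∂F_z/∂x = 0,
    (∇ × F)_z = ∂F_y/∂x - ∂F_x/∂y = 11x^2 + 11y^2 + 22.

On z = 0, (curl F)_z = 11x^2 + 11y^2 + 22.

Convert to polar (x = r cos θ, y = r sin θ, dA = r dr dθ); the integrand becomes 11r^2 + 22, so

    ∬_D (curl F)_z dA = ∫_0^{2π} ∫_0^{4} (11r^2 + 22) · r dr dθ.

Inner (r from 0 to 4): 880.
Outer (θ from 0 to 2π): 1760π.

Therefore ∮_C F · dr = 1760π.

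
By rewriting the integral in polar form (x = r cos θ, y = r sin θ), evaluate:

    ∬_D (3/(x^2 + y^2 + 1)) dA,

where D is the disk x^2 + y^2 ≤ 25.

The region D is 0 ≤ r ≤ 5, 0 ≤ θ ≤ 2π in polar coordinates, where x = r cos(θ), y = r sin(θ), and dA = r dr dθ.

Under the substitution, the integrand becomes 3/(r^2 + 1), so

    ∬_D (3/(x^2 + y^2 + 1)) dA = ∫_{0}^{2π} ∫_{0}^{5} (3/(r^2 + 1)) · r dr dθ.

Inner integral (in r): ∫_{0}^{5} (3/(r^2 + 1)) · r dr = 3log(26)/2.

Outer integral (in θ): ∫_{0}^{2π} (3log(26)/2) dθ = 3π log(26).

Therefore ∬_D (3/(x^2 + y^2 + 1)) dA = 3π log(26).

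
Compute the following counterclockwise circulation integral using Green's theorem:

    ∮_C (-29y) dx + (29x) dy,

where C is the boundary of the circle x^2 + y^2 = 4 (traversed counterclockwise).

Green's theorem converts the closed line integral into a double integral over the enclosed region D:

    ∮_C P dx + Q dy = ∬_D (∂Q/∂x - ∂P/∂y) dA.

Here P = -29y, Q = 29x, so

    ∂Q/∂x = 29,    ∂P/∂y = -29,
    ∂Q/∂x - ∂P/∂y = 58.

D is the region x^2 + y^2 ≤ 4. Evaluating the double integral:

In polar coordinates (x = r cos θ, y = r sin θ, dA = r dr dθ) the integrand becomes 58, so

    ∬_D (58) dA = ∫_0^{2π} ∫_0^{2} (58) · r dr dθ.

Inner (r from 0 to 2): 116.
Outer (θ from 0 to 2π): 232π.

Therefore ∮_C P dx + Q dy = 232π.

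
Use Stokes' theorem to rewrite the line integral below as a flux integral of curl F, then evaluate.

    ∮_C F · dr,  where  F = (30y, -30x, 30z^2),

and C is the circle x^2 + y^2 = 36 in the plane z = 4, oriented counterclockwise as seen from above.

Let S be the flat disk x^2 + y^2 ≤ 36 in the plane z = 4, with upward unit normal n̂ = ẑ. By Stokes' theorem,

    ∮_C F · dr = ∬_S (∇ × F) · n̂ dS = ∬_D (curl F)_z dA,

where D is the disk x^2 + y^2 ≤ 36.

Compute the curl of F = (30y, -30x, 30z^2):
    (∇ × F)_x = ∂F_z/∂y - ∂F_y/∂z = 0,
    (∇ × F)_y = ∂F_x/∂z - ∂F_z/∂x = 0,
    (∇ × F)_z = ∂F_y/∂x - ∂F_x/∂y = -60.

On z = 4, (curl F)_z = -60.

Convert to polar (x = r cos θ, y = r sin θ, dA = r dr dθ); the integrand becomes -60, so

    ∬_D (curl F)_z dA = ∫_0^{2π} ∫_0^{6} (-60) · r dr dθ.

Inner (r from 0 to 6): -1080.
Outer (θ from 0 to 2π): -2160π.

Therefore ∮_C F · dr = -2160π.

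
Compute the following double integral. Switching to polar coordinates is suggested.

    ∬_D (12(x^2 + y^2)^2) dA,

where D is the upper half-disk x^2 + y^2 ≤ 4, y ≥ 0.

The region D is 0 ≤ r ≤ 2, 0 ≤ θ ≤ π in polar coordinates, where x = r cos(θ), y = r sin(θ), and dA = r dr dθ.

Under the substitution, the integrand becomes 12r^4, so

    ∬_D (12(x^2 + y^2)^2) dA = ∫_{0}^{π} ∫_{0}^{2} (12r^4) · r dr dθ.

Inner integral (in r): ∫_{0}^{2} (12r^4) · r dr = 128.

Outer integral (in θ): ∫_{0}^{π} (128) dθ = 128π.

Therefore ∬_D (12(x^2 + y^2)^2) dA = 128π.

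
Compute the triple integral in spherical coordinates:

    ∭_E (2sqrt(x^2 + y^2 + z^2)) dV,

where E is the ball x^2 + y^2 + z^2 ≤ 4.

In spherical coordinates, x = ρ sin(φ) cos(θ), y = ρ sin(φ) sin(θ), z = ρ cos(φ), and dV = ρ^2 sin(φ) dρ dφ dθ.

The integrand becomes 2ρ, so

    ∭_E (2sqrt(x^2 + y^2 + z^2)) dV = ∫_{0}^{2π} ∫_{0}^{π} ∫_{0}^{2} (2ρ) · ρ^2 sin(φ) dρ dφ dθ.

Inner (ρ): 8sin(φ).
Middle (φ): 16.
Outer (θ): 32π.

Therefore the triple integral equals 32π.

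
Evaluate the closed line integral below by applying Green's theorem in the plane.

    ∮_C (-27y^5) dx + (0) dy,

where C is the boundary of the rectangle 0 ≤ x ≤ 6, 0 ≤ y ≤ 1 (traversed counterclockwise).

Green's theorem converts the closed line integral into a double integral over the enclosed region D:

    ∮_C P dx + Q dy = ∬_D (∂Q/∂x - ∂P/∂y) dA.

Here P = -27y^5, Q = 0, so

    ∂Q/∂x = 0,    ∂P/∂y = -135y^4,
    ∂Q/∂x - ∂P/∂y = 135y^4.

D is the region 0 ≤ x ≤ 6, 0 ≤ y ≤ 1. Evaluating the double integral:

    ∬_D (135y^4) dA = ∫_0^{6} ∫_0^{1} (135y^4) dy dx.

Inner (y from 0 to 1): 27.
Outer (x from 0 to 6): 162.

Therefore ∮_C P dx + Q dy = 162.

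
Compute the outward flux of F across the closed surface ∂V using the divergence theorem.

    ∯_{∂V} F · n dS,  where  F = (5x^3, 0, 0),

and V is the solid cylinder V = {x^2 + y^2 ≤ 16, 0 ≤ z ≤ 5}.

By the divergence theorem,

    ∯_{∂V} F · n dS = ∭_V (∇ · F) dV.

Compute the divergence:
    ∇ · F = ∂F_x/∂x + ∂F_y/∂y + ∂F_z/∂z = 15x^2 + 0 + 0 = 15x^2.

In cylindrical coordinates, x = r cos(θ), y = r sin(θ), z = z, dV = r dr dθ dz, with 0 ≤ r ≤ 4, 0 ≤ θ ≤ 2π, 0 ≤ z ≤ 5.

The integrand, after substitution and multiplying by the volume element, becomes (15r^2cos(θ)^2) · r, so

    ∭_V (∇·F) dV = ∫_0^{2π} ∫_0^{4} ∫_0^{5} (15r^2cos(θ)^2) · r dz dr dθ.

Inner (z from 0 to 5): 75r^3cos(θ)^2.
Middle (r from 0 to 4): 4800cos(θ)^2.
Outer (θ from 0 to 2π): 4800π.

Therefore ∯_{∂V} F · n dS = 4800π.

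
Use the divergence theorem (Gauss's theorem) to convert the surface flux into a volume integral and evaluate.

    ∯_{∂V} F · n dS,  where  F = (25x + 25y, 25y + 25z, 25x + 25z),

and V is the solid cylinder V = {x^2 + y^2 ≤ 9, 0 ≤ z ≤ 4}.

By the divergence theorem,

    ∯_{∂V} F · n dS = ∭_V (∇ · F) dV.

Compute the divergence:
    ∇ · F = ∂F_x/∂x + ∂F_y/∂y + ∂F_z/∂z = 25 + 25 + 25 = 75.

In cylindrical coordinates, x = r cos(θ), y = r sin(θ), z = z, dV = r dr dθ dz, with 0 ≤ r ≤ 3, 0 ≤ θ ≤ 2π, 0 ≤ z ≤ 4.

The integrand, after substitution and multiplying by the volume element, becomes (75) · r, so

    ∭_V (∇·F) dV = ∫_0^{2π} ∫_0^{3} ∫_0^{4} (75) · r dz dr dθ.

Inner (z from 0 to 4): 300r.
Middle (r from 0 to 3): 1350.
Outer (θ from 0 to 2π): 2700π.

Therefore ∯_{∂V} F · n dS = 2700π.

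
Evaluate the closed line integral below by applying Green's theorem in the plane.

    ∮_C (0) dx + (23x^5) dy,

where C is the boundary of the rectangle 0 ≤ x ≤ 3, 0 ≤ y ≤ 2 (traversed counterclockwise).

Green's theorem converts the closed line integral into a double integral over the enclosed region D:

    ∮_C P dx + Q dy = ∬_D (∂Q/∂x - ∂P/∂y) dA.

Here P = 0, Q = 23x^5, so

    ∂Q/∂x = 115x^4,    ∂P/∂y = 0,
    ∂Q/∂x - ∂P/∂y = 115x^4.

D is the region 0 ≤ x ≤ 3, 0 ≤ y ≤ 2. Evaluating the double integral:

    ∬_D (115x^4) dA = ∫_0^{3} ∫_0^{2} (115x^4) dy dx.

Inner (y from 0 to 2): 230x^4.
Outer (x from 0 to 3): 11178.

Therefore ∮_C P dx + Q dy = 11178.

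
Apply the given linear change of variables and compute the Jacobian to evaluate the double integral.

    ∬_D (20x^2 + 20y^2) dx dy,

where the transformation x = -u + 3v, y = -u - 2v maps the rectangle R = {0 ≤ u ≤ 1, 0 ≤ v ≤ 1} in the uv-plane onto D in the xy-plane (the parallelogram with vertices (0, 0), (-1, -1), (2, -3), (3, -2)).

Compute the Jacobian determinant of (x, y) with respect to (u, v):

    ∂(x,y)/∂(u,v) = | -1  3 | = (-1)(-2) - (3)(-1) = 5.
                   | -1  -2 |

Its absolute value is |J| = 5 (the area scaling factor).

Substituting x = -u + 3v, y = -u - 2v into the integrand,

    20x^2 + 20y^2 → 40u^2 - 40u v + 260v^2,

so the integral becomes

    ∬_R (40u^2 - 40u v + 260v^2) · |J| du dv = ∫_0^1 ∫_0^1 (200u^2 - 200u v + 1300v^2) dv du.

Inner (v): 200u^2 - 100u + 1300/3.
Outer (u): 450.

Therefore ∬_D (20x^2 + 20y^2) dx dy = 450.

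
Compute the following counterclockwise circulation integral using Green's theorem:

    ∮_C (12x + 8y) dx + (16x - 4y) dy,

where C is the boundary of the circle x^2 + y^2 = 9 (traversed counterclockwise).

Green's theorem converts the closed line integral into a double integral over the enclosed region D:

    ∮_C P dx + Q dy = ∬_D (∂Q/∂x - ∂P/∂y) dA.

Here P = 12x + 8y, Q = 16x - 4y, so

    ∂Q/∂x = 16,    ∂P/∂y = 8,
    ∂Q/∂x - ∂P/∂y = 8.

D is the region x^2 + y^2 ≤ 9. Evaluating the double integral:

In polar coordinates (x = r cos θ, y = r sin θ, dA = r dr dθ) the integrand becomes 8, so

    ∬_D (8) dA = ∫_0^{2π} ∫_0^{3} (8) · r dr dθ.

Inner (r from 0 to 3): 36.
Outer (θ from 0 to 2π): 72π.

Therefore ∮_C P dx + Q dy = 72π.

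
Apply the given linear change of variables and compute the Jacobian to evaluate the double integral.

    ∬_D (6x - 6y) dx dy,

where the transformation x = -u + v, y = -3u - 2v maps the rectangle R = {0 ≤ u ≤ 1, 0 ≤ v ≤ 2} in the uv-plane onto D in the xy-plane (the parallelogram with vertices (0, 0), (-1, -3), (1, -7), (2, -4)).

Compute the Jacobian determinant of (x, y) with respect to (u, v):

    ∂(x,y)/∂(u,v) = | -1  1 | = (-1)(-2) - (1)(-3) = 5.
                   | -3  -2 |

Its absolute value is |J| = 5 (the area scaling factor).

Substituting x = -u + v, y = -3u - 2v into the integrand,

    6x - 6y → 12u + 18v,

so the integral becomes

    ∬_R (12u + 18v) · |J| du dv = ∫_0^1 ∫_0^2 (60u + 90v) dv du.

Inner (v): 120u + 180.
Outer (u): 240.

Therefore ∬_D (6x - 6y) dx dy = 240.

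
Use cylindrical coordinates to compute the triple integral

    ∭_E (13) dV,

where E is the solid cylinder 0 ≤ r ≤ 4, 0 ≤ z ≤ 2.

In cylindrical coordinates, x = r cos(θ), y = r sin(θ), z = z, and dV = r dr dθ dz.

The integrand becomes 13, so

    ∭_E (13) dV = ∫_{0}^{2π} ∫_{0}^{4} ∫_{0}^{2} (13) · r dz dr dθ.

Inner (z): 26r.
Middle (r from 0 to 4): 208.
Outer (θ): 416π.

Therefore the triple integral equals 416π.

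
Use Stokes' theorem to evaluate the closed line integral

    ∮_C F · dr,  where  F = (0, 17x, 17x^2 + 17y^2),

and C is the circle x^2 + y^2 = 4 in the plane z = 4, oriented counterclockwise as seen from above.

Let S be the flat disk x^2 + y^2 ≤ 4 in the plane z = 4, with upward unit normal n̂ = ẑ. By Stokes' theorem,

    ∮_C F · dr = ∬_S (∇ × F) · n̂ dS = ∬_D (curl F)_z dA,

where D is the disk x^2 + y^2 ≤ 4.

Compute the curl of F = (0, 17x, 17x^2 + 17y^2):
    (∇ × F)_x = ∂F_z/∂y - ∂F_y/∂z = 34y,
    (∇ × F)_y = ∂F_x/∂z - ∂F_z/∂x = -34x,
    (∇ × F)_z = ∂F_y/∂x - ∂F_x/∂y = 17.

On z = 4, (curl F)_z = 17.

Convert to polar (x = r cos θ, y = r sin θ, dA = r dr dθ); the integrand becomes 17, so

    ∬_D (curl F)_z dA = ∫_0^{2π} ∫_0^{2} (17) · r dr dθ.

Inner (r from 0 to 2): 34.
Outer (θ from 0 to 2π): 68π.

Therefore ∮_C F · dr = 68π.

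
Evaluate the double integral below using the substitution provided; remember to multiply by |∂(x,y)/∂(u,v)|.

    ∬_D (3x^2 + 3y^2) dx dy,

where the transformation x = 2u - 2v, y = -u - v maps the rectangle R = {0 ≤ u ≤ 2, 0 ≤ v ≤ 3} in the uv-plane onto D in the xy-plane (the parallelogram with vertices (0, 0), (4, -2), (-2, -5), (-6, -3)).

Compute the Jacobian determinant of (x, y) with respect to (u, v):

    ∂(x,y)/∂(u,v) = | 2  -2 | = (2)(-1) - (-2)(-1) = -4.
                   | -1  -1 |

Its absolute value is |J| = 4 (the area scaling factor).

Substituting x = 2u - 2v, y = -u - v into the integrand,

    3x^2 + 3y^2 → 15u^2 - 18u v + 15v^2,

so the integral becomes

    ∬_R (15u^2 - 18u v + 15v^2) · |J| du dv = ∫_0^2 ∫_0^3 (60u^2 - 72u v + 60v^2) dv du.

Inner (v): 180u^2 - 324u + 540.
Outer (u): 912.

Therefore ∬_D (3x^2 + 3y^2) dx dy = 912.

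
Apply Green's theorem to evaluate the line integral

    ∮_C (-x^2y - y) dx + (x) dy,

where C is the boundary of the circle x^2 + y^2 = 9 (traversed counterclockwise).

Green's theorem converts the closed line integral into a double integral over the enclosed region D:

    ∮_C P dx + Q dy = ∬_D (∂Q/∂x - ∂P/∂y) dA.

Here P = -x^2y - y, Q = x, so

    ∂Q/∂x = 1,    ∂P/∂y = -x^2 - 1,
    ∂Q/∂x - ∂P/∂y = x^2 + 2.

D is the region x^2 + y^2 ≤ 9. Evaluating the double integral:

In polar coordinates (x = r cos θ, y = r sin θ, dA = r dr dθ) the integrand becomes r^2cos(θ)^2 + 2, so

    ∬_D (x^2 + 2) dA = ∫_0^{2π} ∫_0^{3} (r^2cos(θ)^2 + 2) · r dr dθ.

Inner (r from 0 to 3): 81cos(θ)^2/4 + 9.
Outer (θ from 0 to 2π): 153π/4.

Therefore ∮_C P dx + Q dy = 153π/4.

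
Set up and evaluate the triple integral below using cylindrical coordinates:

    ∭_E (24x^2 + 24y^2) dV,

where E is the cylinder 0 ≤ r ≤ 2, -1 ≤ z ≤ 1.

In cylindrical coordinates, x = r cos(θ), y = r sin(θ), z = z, and dV = r dr dθ dz.

The integrand becomes 24r^2, so

    ∭_E (24x^2 + 24y^2) dV = ∫_{0}^{2π} ∫_{0}^{2} ∫_{-1}^{1} (24r^2) · r dz dr dθ.

Inner (z): 48r^3.
Middle (r from 0 to 2): 192.
Outer (θ): 384π.

Therefore the triple integral equals 384π.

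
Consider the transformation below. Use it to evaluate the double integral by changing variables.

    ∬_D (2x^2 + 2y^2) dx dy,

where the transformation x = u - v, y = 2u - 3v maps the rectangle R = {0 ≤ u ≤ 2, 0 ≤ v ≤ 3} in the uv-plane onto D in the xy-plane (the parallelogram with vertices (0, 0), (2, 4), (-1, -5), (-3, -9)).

Compute the Jacobian determinant of (x, y) with respect to (u, v):

    ∂(x,y)/∂(u,v) = | 1  -1 | = (1)(-3) - (-1)(2) = -1.
                   | 2  -3 |

Its absolute value is |J| = 1 (the area scaling factor).

Substituting x = u - v, y = 2u - 3v into the integrand,

    2x^2 + 2y^2 → 10u^2 - 28u v + 20v^2,

so the integral becomes

    ∬_R (10u^2 - 28u v + 20v^2) · |J| du dv = ∫_0^2 ∫_0^3 (10u^2 - 28u v + 20v^2) dv du.

Inner (v): 30u^2 - 126u + 180.
Outer (u): 188.

Therefore ∬_D (2x^2 + 2y^2) dx dy = 188.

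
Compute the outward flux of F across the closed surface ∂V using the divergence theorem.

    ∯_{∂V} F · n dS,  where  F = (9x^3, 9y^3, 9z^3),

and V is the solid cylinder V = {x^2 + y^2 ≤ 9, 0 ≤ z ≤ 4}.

By the divergence theorem,

    ∯_{∂V} F · n dS = ∭_V (∇ · F) dV.

Compute the divergence:
    ∇ · F = ∂F_x/∂x + ∂F_y/∂y + ∂F_z/∂z = 27x^2 + 27y^2 + 27z^2.

In cylindrical coordinates, x = r cos(θ), y = r sin(θ), z = z, dV = r dr dθ dz, with 0 ≤ r ≤ 3, 0 ≤ θ ≤ 2π, 0 ≤ z ≤ 4.

The integrand, after substitution and multiplying by the volume element, becomes (27r^2 + 27z^2) · r, so

    ∭_V (∇·F) dV = ∫_0^{2π} ∫_0^{3} ∫_0^{4} (27r^2 + 27z^2) · r dz dr dθ.

Inner (z from 0 to 4): 108r^3 + 576r.
Middle (r from 0 to 3): 4779.
Outer (θ from 0 to 2π): 9558π.

Therefore ∯_{∂V} F · n dS = 9558π.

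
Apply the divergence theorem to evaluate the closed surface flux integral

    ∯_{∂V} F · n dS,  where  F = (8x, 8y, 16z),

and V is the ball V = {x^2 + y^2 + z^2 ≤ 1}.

By the divergence theorem,

    ∯_{∂V} F · n dS = ∭_V (∇ · F) dV.

Compute the divergence:
    ∇ · F = ∂F_x/∂x + ∂F_y/∂y + ∂F_z/∂z = 8 + 8 + 16 = 32.

In spherical coordinates, x = ρ sin(φ) cos(θ), y = ρ sin(φ) sin(θ), z = ρ cos(φ), dV = ρ^2 sin(φ) dρ dφ dθ, with 0 ≤ ρ ≤ 1, 0 ≤ φ ≤ π, 0 ≤ θ ≤ 2π.

The integrand, after substitution and multiplying by the volume element, becomes (32) · ρ^2 sin(φ), so

    ∭_V (∇·F) dV = ∫_0^{2π} ∫_0^{π} ∫_0^{1} (32) · ρ^2 sin(φ) dρ dφ dθ.

Inner (ρ from 0 to 1): 32sin(φ)/3.
Middle (φ from 0 to π): 64/3.
Outer (θ from 0 to 2π): 128π/3.

Therefore ∯_{∂V} F · n dS = 128π/3.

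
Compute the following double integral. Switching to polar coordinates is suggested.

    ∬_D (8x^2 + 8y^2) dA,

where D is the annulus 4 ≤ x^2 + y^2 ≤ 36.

The region D is 2 ≤ r ≤ 6, 0 ≤ θ ≤ 2π in polar coordinates, where x = r cos(θ), y = r sin(θ), and dA = r dr dθ.

Under the substitution, the integrand becomes 8r^2, so

    ∬_D (8x^2 + 8y^2) dA = ∫_{0}^{2π} ∫_{2}^{6} (8r^2) · r dr dθ.

Inner integral (in r): ∫_{2}^{6} (8r^2) · r dr = 2560.

Outer integral (in θ): ∫_{0}^{2π} (2560) dθ = 5120π.

Therefore ∬_D (8x^2 + 8y^2) dA = 5120π.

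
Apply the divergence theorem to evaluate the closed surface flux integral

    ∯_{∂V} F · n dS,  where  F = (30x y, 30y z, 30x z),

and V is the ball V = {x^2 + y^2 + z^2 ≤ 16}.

By the divergence theorem,

    ∯_{∂V} F · n dS = ∭_V (∇ · F) dV.

Compute the divergence:
    ∇ · F = ∂F_x/∂x + ∂F_y/∂y + ∂F_z/∂z = 30y + 30z + 30x = 30x + 30y + 30z.

In spherical coordinates, x = ρ sin(φ) cos(θ), y = ρ sin(φ) sin(θ), z = ρ cos(φ), dV = ρ^2 sin(φ) dρ dφ dθ, with 0 ≤ ρ ≤ 4, 0 ≤ φ ≤ π, 0 ≤ θ ≤ 2π.

The integrand, after substitution and multiplying by the volume element, becomes (30ρ (sqrt(2)sin(φ)sin(θ + π/4) + cos(φ))) · ρ^2 sin(φ), so

    ∭_V (∇·F) dV = ∫_0^{2π} ∫_0^{π} ∫_0^{4} (30ρ (sqrt(2)sin(φ)sin(θ + π/4) + cos(φ))) · ρ^2 sin(φ) dρ dφ dθ.

Inner (ρ from 0 to 4): 1920(sqrt(2)sin(φ)sin(θ + π/4) + cos(φ))sin(φ).
Middle (φ from 0 to π): 960sqrt(2)π sin(θ + π/4).
Outer (θ from 0 to 2π): 0.

Therefore ∯_{∂V} F · n dS = 0.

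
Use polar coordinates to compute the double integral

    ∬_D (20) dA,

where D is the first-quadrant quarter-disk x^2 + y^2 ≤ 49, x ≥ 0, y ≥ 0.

The region D is 0 ≤ r ≤ 7, 0 ≤ θ ≤ π/2 in polar coordinates, where x = r cos(θ), y = r sin(θ), and dA = r dr dθ.

Under the substitution, the integrand becomes 20, so

    ∬_D (20) dA = ∫_{0}^{π/2} ∫_{0}^{7} (20) · r dr dθ.

Inner integral (in r): ∫_{0}^{7} (20) · r dr = 490.

Outer integral (in θ): ∫_{0}^{π/2} (490) dθ = 245π.

Therefore ∬_D (20) dA = 245π.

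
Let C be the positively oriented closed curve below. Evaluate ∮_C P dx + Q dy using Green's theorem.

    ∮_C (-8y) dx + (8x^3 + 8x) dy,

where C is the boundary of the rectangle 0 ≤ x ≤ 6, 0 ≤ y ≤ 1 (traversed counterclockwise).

Green's theorem converts the closed line integral into a double integral over the enclosed region D:

    ∮_C P dx + Q dy = ∬_D (∂Q/∂x - ∂P/∂y) dA.

Here P = -8y, Q = 8x^3 + 8x, so

    ∂Q/∂x = 24x^2 + 8,    ∂P/∂y = -8,
    ∂Q/∂x - ∂P/∂y = 24x^2 + 16.

D is the region 0 ≤ x ≤ 6, 0 ≤ y ≤ 1. Evaluating the double integral:

    ∬_D (24x^2 + 16) dA = ∫_0^{6} ∫_0^{1} (24x^2 + 16) dy dx.

Inner (y from 0 to 1): 24x^2 + 16.
Outer (x from 0 to 6): 1824.

Therefore ∮_C P dx + Q dy = 1824.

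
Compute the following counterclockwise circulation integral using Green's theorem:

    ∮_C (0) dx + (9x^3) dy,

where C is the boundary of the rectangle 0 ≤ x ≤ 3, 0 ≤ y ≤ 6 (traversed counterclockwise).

Green's theorem converts the closed line integral into a double integral over the enclosed region D:

    ∮_C P dx + Q dy = ∬_D (∂Q/∂x - ∂P/∂y) dA.

Here P = 0, Q = 9x^3, so

    ∂Q/∂x = 27x^2,    ∂P/∂y = 0,
    ∂Q/∂x - ∂P/∂y = 27x^2.

D is the region 0 ≤ x ≤ 3, 0 ≤ y ≤ 6. Evaluating the double integral:

    ∬_D (27x^2) dA = ∫_0^{3} ∫_0^{6} (27x^2) dy dx.

Inner (y from 0 to 6): 162x^2.
Outer (x from 0 to 3): 1458.

Therefore ∮_C P dx + Q dy = 1458.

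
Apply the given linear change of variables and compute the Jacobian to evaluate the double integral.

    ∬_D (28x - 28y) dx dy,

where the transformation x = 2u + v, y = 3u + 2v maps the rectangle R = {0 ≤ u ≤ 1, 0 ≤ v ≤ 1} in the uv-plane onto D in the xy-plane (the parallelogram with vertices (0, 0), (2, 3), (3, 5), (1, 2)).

Compute the Jacobian determinant of (x, y) with respect to (u, v):

    ∂(x,y)/∂(u,v) = | 2  1 | = (2)(2) - (1)(3) = 1.
                   | 3  2 |

Its absolute value is |J| = 1 (the area scaling factor).

Substituting x = 2u + v, y = 3u + 2v into the integrand,

    28x - 28y → -28u - 28v,

so the integral becomes

    ∬_R (-28u - 28v) · |J| du dv = ∫_0^1 ∫_0^1 (-28u - 28v) dv du.

Inner (v): -28u - 14.
Outer (u): -28.

Therefore ∬_D (28x - 28y) dx dy = -28.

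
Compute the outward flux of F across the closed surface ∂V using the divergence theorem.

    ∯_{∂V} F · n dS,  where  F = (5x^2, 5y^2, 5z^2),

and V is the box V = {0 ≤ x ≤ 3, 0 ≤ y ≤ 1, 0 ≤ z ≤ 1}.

By the divergence theorem,

    ∯_{∂V} F · n dS = ∭_V (∇ · F) dV.

Compute the divergence:
    ∇ · F = ∂F_x/∂x + ∂F_y/∂y + ∂F_z/∂z = 10x + 10y + 10z.

V is a rectangular box, so dV = dx dy dz with 0 ≤ x ≤ 3, 0 ≤ y ≤ 1, 0 ≤ z ≤ 1.

Integrate (10x + 10y + 10z) over V as an iterated integral:

    ∭_V (∇·F) dV = ∫_0^{3} ∫_0^{1} ∫_0^{1} (10x + 10y + 10z) dz dy dx.

Inner (z from 0 to 1): 10x + 10y + 5.
Middle (y from 0 to 1): 10x + 10.
Outer (x from 0 to 3): 75.

Therefore ∯_{∂V} F · n dS = 75.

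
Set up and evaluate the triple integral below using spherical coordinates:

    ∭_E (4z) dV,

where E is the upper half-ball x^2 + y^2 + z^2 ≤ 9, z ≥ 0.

In spherical coordinates, x = ρ sin(φ) cos(θ), y = ρ sin(φ) sin(θ), z = ρ cos(φ), and dV = ρ^2 sin(φ) dρ dφ dθ.

The integrand becomes 4ρ cos(φ), so

    ∭_E (4z) dV = ∫_{0}^{2π} ∫_{0}^{π/2} ∫_{0}^{3} (4ρ cos(φ)) · ρ^2 sin(φ) dρ dφ dθ.

Inner (ρ): 81sin(2φ)/2.
Middle (φ): 81/2.
Outer (θ): 81π.

Therefore the triple integral equals 81π.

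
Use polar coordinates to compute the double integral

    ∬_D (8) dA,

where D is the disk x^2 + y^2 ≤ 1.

The region D is 0 ≤ r ≤ 1, 0 ≤ θ ≤ 2π in polar coordinates, where x = r cos(θ), y = r sin(θ), and dA = r dr dθ.

Under the substitution, the integrand becomes 8, so

    ∬_D (8) dA = ∫_{0}^{2π} ∫_{0}^{1} (8) · r dr dθ.

Inner integral (in r): ∫_{0}^{1} (8) · r dr = 4.

Outer integral (in θ): ∫_{0}^{2π} (4) dθ = 8π.

Therefore ∬_D (8) dA = 8π.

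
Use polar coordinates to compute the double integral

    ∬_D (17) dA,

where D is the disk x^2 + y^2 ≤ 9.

The region D is 0 ≤ r ≤ 3, 0 ≤ θ ≤ 2π in polar coordinates, where x = r cos(θ), y = r sin(θ), and dA = r dr dθ.

Under the substitution, the integrand becomes 17, so

    ∬_D (17) dA = ∫_{0}^{2π} ∫_{0}^{3} (17) · r dr dθ.

Inner integral (in r): ∫_{0}^{3} (17) · r dr = 153/2.

Outer integral (in θ): ∫_{0}^{2π} (153/2) dθ = 153π.

Therefore ∬_D (17) dA = 153π.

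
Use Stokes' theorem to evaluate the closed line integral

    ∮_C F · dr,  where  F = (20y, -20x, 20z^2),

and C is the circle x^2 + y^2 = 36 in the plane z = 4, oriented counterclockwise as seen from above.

Let S be the flat disk x^2 + y^2 ≤ 36 in the plane z = 4, with upward unit normal n̂ = ẑ. By Stokes' theorem,

    ∮_C F · dr = ∬_S (∇ × F) · n̂ dS = ∬_D (curl F)_z dA,

where D is the disk x^2 + y^2 ≤ 36.

Compute the curl of F = (20y, -20x, 20z^2):
    (∇ × F)_x = ∂F_z/∂y - ∂F_y/∂z = 0,
    (∇ × F)_y = ∂F_x/∂z - ∂F_z/∂x = 0,
    (∇ × F)_z = ∂F_y/∂x - ∂F_x/∂y = -40.

On z = 4, (curl F)_z = -40.

Convert to polar (x = r cos θ, y = r sin θ, dA = r dr dθ); the integrand becomes -40, so

    ∬_D (curl F)_z dA = ∫_0^{2π} ∫_0^{6} (-40) · r dr dθ.

Inner (r from 0 to 6): -720.
Outer (θ from 0 to 2π): -1440π.

Therefore ∮_C F · dr = -1440π.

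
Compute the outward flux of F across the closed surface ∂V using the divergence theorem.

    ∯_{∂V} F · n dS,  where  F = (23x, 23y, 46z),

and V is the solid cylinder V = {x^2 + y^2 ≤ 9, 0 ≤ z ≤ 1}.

By the divergence theorem,

    ∯_{∂V} F · n dS = ∭_V (∇ · F) dV.

Compute the divergence:
    ∇ · F = ∂F_x/∂x + ∂F_y/∂y + ∂F_z/∂z = 23 + 23 + 46 = 92.

In cylindrical coordinates, x = r cos(θ), y = r sin(θ), z = z, dV = r dr dθ dz, with 0 ≤ r ≤ 3, 0 ≤ θ ≤ 2π, 0 ≤ z ≤ 1.

The integrand, after substitution and multiplying by the volume element, becomes (92) · r, so

    ∭_V (∇·F) dV = ∫_0^{2π} ∫_0^{3} ∫_0^{1} (92) · r dz dr dθ.

Inner (z from 0 to 1): 92r.
Middle (r from 0 to 3): 414.
Outer (θ from 0 to 2π): 828π.

Therefore ∯_{∂V} F · n dS = 828π.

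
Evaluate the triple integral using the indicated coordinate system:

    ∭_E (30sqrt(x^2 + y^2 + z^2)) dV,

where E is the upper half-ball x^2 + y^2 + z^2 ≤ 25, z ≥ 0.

In spherical coordinates, x = ρ sin(φ) cos(θ), y = ρ sin(φ) sin(θ), z = ρ cos(φ), and dV = ρ^2 sin(φ) dρ dφ dθ.

The integrand becomes 30ρ, so

    ∭_E (30sqrt(x^2 + y^2 + z^2)) dV = ∫_{0}^{2π} ∫_{0}^{π/2} ∫_{0}^{5} (30ρ) · ρ^2 sin(φ) dρ dφ dθ.

Inner (ρ): 9375sin(φ)/2.
Middle (φ): 9375/2.
Outer (θ): 9375π.

Therefore the triple integral equals 9375π.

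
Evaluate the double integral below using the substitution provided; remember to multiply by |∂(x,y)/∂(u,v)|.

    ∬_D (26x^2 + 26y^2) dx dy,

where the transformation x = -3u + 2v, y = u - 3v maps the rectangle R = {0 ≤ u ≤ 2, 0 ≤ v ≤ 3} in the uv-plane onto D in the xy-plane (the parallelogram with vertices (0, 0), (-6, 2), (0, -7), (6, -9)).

Compute the Jacobian determinant of (x, y) with respect to (u, v):

    ∂(x,y)/∂(u,v) = | -3  2 | = (-3)(-3) - (2)(1) = 7.
                   | 1  -3 |

Its absolute value is |J| = 7 (the area scaling factor).

Substituting x = -3u + 2v, y = u - 3v into the integrand,

    26x^2 + 26y^2 → 260u^2 - 468u v + 338v^2,

so the integral becomes

    ∬_R (260u^2 - 468u v + 338v^2) · |J| du dv = ∫_0^2 ∫_0^3 (1820u^2 - 3276u v + 2366v^2) dv du.

Inner (v): 5460u^2 - 14742u + 21294.
Outer (u): 27664.

Therefore ∬_D (26x^2 + 26y^2) dx dy = 27664.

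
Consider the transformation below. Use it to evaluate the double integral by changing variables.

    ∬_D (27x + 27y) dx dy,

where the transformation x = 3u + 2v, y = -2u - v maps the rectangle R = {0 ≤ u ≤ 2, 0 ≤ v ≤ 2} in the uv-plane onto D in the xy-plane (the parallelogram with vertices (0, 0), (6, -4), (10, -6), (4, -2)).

Compute the Jacobian determinant of (x, y) with respect to (u, v):

    ∂(x,y)/∂(u,v) = | 3  2 | = (3)(-1) - (2)(-2) = 1.
                   | -2  -1 |

Its absolute value is |J| = 1 (the area scaling factor).

Substituting x = 3u + 2v, y = -2u - v into the integrand,

    27x + 27y → 27u + 27v,

so the integral becomes

    ∬_R (27u + 27v) · |J| du dv = ∫_0^2 ∫_0^2 (27u + 27v) dv du.

Inner (v): 54u + 54.
Outer (u): 216.

Therefore ∬_D (27x + 27y) dx dy = 216.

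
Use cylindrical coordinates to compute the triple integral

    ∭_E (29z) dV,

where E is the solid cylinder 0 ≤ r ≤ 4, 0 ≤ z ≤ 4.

In cylindrical coordinates, x = r cos(θ), y = r sin(θ), z = z, and dV = r dr dθ dz.

The integrand becomes 29z, so

    ∭_E (29z) dV = ∫_{0}^{2π} ∫_{0}^{4} ∫_{0}^{4} (29z) · r dz dr dθ.

Inner (z): 232r.
Middle (r from 0 to 4): 1856.
Outer (θ): 3712π.

Therefore the triple integral equals 3712π.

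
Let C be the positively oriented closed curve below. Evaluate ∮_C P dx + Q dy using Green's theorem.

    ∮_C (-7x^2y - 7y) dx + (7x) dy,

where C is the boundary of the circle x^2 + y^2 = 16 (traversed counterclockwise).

Green's theorem converts the closed line integral into a double integral over the enclosed region D:

    ∮_C P dx + Q dy = ∬_D (∂Q/∂x - ∂P/∂y) dA.

Here P = -7x^2y - 7y, Q = 7x, so

    ∂Q/∂x = 7,    ∂P/∂y = -7x^2 - 7,
    ∂Q/∂x - ∂P/∂y = 7x^2 + 14.

D is the region x^2 + y^2 ≤ 16. Evaluating the double integral:

In polar coordinates (x = r cos θ, y = r sin θ, dA = r dr dθ) the integrand becomes 7r^2cos(θ)^2 + 14, so

    ∬_D (7x^2 + 14) dA = ∫_0^{2π} ∫_0^{4} (7r^2cos(θ)^2 + 14) · r dr dθ.

Inner (r from 0 to 4): 448cos(θ)^2 + 112.
Outer (θ from 0 to 2π): 672π.

Therefore ∮_C P dx + Q dy = 672π.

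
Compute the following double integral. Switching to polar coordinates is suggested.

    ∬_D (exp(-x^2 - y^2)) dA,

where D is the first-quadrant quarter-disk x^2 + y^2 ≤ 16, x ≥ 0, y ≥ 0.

The region D is 0 ≤ r ≤ 4, 0 ≤ θ ≤ π/2 in polar coordinates, where x = r cos(θ), y = r sin(θ), and dA = r dr dθ.

Under the substitution, the integrand becomes exp(-r^2), so

    ∬_D (exp(-x^2 - y^2)) dA = ∫_{0}^{π/2} ∫_{0}^{4} (exp(-r^2)) · r dr dθ.

Inner integral (in r): ∫_{0}^{4} (exp(-r^2)) · r dr = -(1 - exp(16))exp(-16)/2.

Outer integral (in θ): ∫_{0}^{π/2} (-(1 - exp(16))exp(-16)/2) dθ = -π exp(-16)/4 + π/4.

Therefore ∬_D (exp(-x^2 - y^2)) dA = -π exp(-16)/4 + π/4.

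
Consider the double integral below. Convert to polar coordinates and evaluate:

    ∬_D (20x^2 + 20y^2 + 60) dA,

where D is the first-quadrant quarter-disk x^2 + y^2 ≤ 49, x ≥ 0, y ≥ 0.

The region D is 0 ≤ r ≤ 7, 0 ≤ θ ≤ π/2 in polar coordinates, where x = r cos(θ), y = r sin(θ), and dA = r dr dθ.

Under the substitution, the integrand becomes 20r^2 + 60, so

    ∬_D (20x^2 + 20y^2 + 60) dA = ∫_{0}^{π/2} ∫_{0}^{7} (20r^2 + 60) · r dr dθ.

Inner integral (in r): ∫_{0}^{7} (20r^2 + 60) · r dr = 13475.

Outer integral (in θ): ∫_{0}^{π/2} (13475) dθ = 13475π/2.

Therefore ∬_D (20x^2 + 20y^2 + 60) dA = 13475π/2.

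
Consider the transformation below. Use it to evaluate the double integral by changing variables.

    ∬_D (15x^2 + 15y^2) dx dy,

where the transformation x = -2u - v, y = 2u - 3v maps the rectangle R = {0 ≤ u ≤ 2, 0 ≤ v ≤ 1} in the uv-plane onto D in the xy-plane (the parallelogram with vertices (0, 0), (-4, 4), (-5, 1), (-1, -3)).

Compute the Jacobian determinant of (x, y) with respect to (u, v):

    ∂(x,y)/∂(u,v) = | -2  -1 | = (-2)(-3) - (-1)(2) = 8.
                   | 2  -3 |

Its absolute value is |J| = 8 (the area scaling factor).

Substituting x = -2u - v, y = 2u - 3v into the integrand,

    15x^2 + 15y^2 → 120u^2 - 120u v + 150v^2,

so the integral becomes

    ∬_R (120u^2 - 120u v + 150v^2) · |J| du dv = ∫_0^2 ∫_0^1 (960u^2 - 960u v + 1200v^2) dv du.

Inner (v): 960u^2 - 480u + 400.
Outer (u): 2400.

Therefore ∬_D (15x^2 + 15y^2) dx dy = 2400.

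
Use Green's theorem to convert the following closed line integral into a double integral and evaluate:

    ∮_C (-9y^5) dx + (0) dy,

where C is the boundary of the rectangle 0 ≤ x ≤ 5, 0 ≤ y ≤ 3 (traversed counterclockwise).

Green's theorem converts the closed line integral into a double integral over the enclosed region D:

    ∮_C P dx + Q dy = ∬_D (∂Q/∂x - ∂P/∂y) dA.

Here P = -9y^5, Q = 0, so

    ∂Q/∂x = 0,    ∂P/∂y = -45y^4,
    ∂Q/∂x - ∂P/∂y = 45y^4.

D is the region 0 ≤ x ≤ 5, 0 ≤ y ≤ 3. Evaluating the double integral:

    ∬_D (45y^4) dA = ∫_0^{5} ∫_0^{3} (45y^4) dy dx.

Inner (y from 0 to 3): 2187.
Outer (x from 0 to 5): 10935.

Therefore ∮_C P dx + Q dy = 10935.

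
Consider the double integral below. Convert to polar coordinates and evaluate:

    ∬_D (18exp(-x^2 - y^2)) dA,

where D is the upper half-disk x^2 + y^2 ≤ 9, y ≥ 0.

The region D is 0 ≤ r ≤ 3, 0 ≤ θ ≤ π in polar coordinates, where x = r cos(θ), y = r sin(θ), and dA = r dr dθ.

Under the substitution, the integrand becomes 18exp(-r^2), so

    ∬_D (18exp(-x^2 - y^2)) dA = ∫_{0}^{π} ∫_{0}^{3} (18exp(-r^2)) · r dr dθ.

Inner integral (in r): ∫_{0}^{3} (18exp(-r^2)) · r dr = 9 - 9exp(-9).

Outer integral (in θ): ∫_{0}^{π} (9 - 9exp(-9)) dθ = -9π exp(-9) + 9π.

Therefore ∬_D (18exp(-x^2 - y^2)) dA = -9π exp(-9) + 9π.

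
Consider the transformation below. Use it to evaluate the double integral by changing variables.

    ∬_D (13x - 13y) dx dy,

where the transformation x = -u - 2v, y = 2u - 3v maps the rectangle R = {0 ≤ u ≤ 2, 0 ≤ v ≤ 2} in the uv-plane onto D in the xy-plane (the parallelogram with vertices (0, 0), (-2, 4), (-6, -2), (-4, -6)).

Compute the Jacobian determinant of (x, y) with respect to (u, v):

    ∂(x,y)/∂(u,v) = | -1  -2 | = (-1)(-3) - (-2)(2) = 7.
                   | 2  -3 |

Its absolute value is |J| = 7 (the area scaling factor).

Substituting x = -u - 2v, y = 2u - 3v into the integrand,

    13x - 13y → -39u + 13v,

so the integral becomes

    ∬_R (-39u + 13v) · |J| du dv = ∫_0^2 ∫_0^2 (-273u + 91v) dv du.

Inner (v): 182 - 546u.
Outer (u): -728.

Therefore ∬_D (13x - 13y) dx dy = -728.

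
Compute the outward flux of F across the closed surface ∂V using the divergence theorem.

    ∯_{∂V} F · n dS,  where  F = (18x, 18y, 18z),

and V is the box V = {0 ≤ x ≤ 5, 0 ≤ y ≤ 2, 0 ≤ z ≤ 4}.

By the divergence theorem,

    ∯_{∂V} F · n dS = ∭_V (∇ · F) dV.

Compute the divergence:
    ∇ · F = ∂F_x/∂x + ∂F_y/∂y + ∂F_z/∂z = 18 + 18 + 18 = 54.

V is a rectangular box, so dV = dx dy dz with 0 ≤ x ≤ 5, 0 ≤ y ≤ 2, 0 ≤ z ≤ 4.

Integrate (54) over V as an iterated integral:

    ∭_V (∇·F) dV = ∫_0^{5} ∫_0^{2} ∫_0^{4} (54) dz dy dx.

Inner (z from 0 to 4): 216.
Middle (y from 0 to 2): 432.
Outer (x from 0 to 5): 2160.

Therefore ∯_{∂V} F · n dS = 2160.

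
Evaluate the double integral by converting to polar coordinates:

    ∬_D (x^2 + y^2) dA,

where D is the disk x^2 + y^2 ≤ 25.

The region D is 0 ≤ r ≤ 5, 0 ≤ θ ≤ 2π in polar coordinates, where x = r cos(θ), y = r sin(θ), and dA = r dr dθ.

Under the substitution, the integrand becomes r^2, so

    ∬_D (x^2 + y^2) dA = ∫_{0}^{2π} ∫_{0}^{5} (r^2) · r dr dθ.

Inner integral (in r): ∫_{0}^{5} (r^2) · r dr = 625/4.

Outer integral (in θ): ∫_{0}^{2π} (625/4) dθ = 625π/2.

Therefore ∬_D (x^2 + y^2) dA = 625π/2.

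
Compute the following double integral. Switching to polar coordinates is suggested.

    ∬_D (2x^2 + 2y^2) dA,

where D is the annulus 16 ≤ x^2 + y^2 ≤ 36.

The region D is 4 ≤ r ≤ 6, 0 ≤ θ ≤ 2π in polar coordinates, where x = r cos(θ), y = r sin(θ), and dA = r dr dθ.

Under the substitution, the integrand becomes 2r^2, so

    ∬_D (2x^2 + 2y^2) dA = ∫_{0}^{2π} ∫_{4}^{6} (2r^2) · r dr dθ.

Inner integral (in r): ∫_{4}^{6} (2r^2) · r dr = 520.

Outer integral (in θ): ∫_{0}^{2π} (520) dθ = 1040π.

Therefore ∬_D (2x^2 + 2y^2) dA = 1040π.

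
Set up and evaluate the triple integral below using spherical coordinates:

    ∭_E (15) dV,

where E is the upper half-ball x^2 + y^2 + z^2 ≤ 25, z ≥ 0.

In spherical coordinates, x = ρ sin(φ) cos(θ), y = ρ sin(φ) sin(θ), z = ρ cos(φ), and dV = ρ^2 sin(φ) dρ dφ dθ.

The integrand becomes 15, so

    ∭_E (15) dV = ∫_{0}^{2π} ∫_{0}^{π/2} ∫_{0}^{5} (15) · ρ^2 sin(φ) dρ dφ dθ.

Inner (ρ): 625sin(φ).
Middle (φ): 625.
Outer (θ): 1250π.

Therefore the triple integral equals 1250π.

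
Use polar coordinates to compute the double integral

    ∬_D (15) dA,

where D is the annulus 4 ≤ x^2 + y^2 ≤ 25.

The region D is 2 ≤ r ≤ 5, 0 ≤ θ ≤ 2π in polar coordinates, where x = r cos(θ), y = r sin(θ), and dA = r dr dθ.

Under the substitution, the integrand becomes 15, so

    ∬_D (15) dA = ∫_{0}^{2π} ∫_{2}^{5} (15) · r dr dθ.

Inner integral (in r): ∫_{2}^{5} (15) · r dr = 315/2.

Outer integral (in θ): ∫_{0}^{2π} (315/2) dθ = 315π.

Therefore ∬_D (15) dA = 315π.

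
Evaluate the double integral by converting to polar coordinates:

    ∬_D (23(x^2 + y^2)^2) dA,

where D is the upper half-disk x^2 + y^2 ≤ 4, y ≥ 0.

The region D is 0 ≤ r ≤ 2, 0 ≤ θ ≤ π in polar coordinates, where x = r cos(θ), y = r sin(θ), and dA = r dr dθ.

Under the substitution, the integrand becomes 23r^4, so

    ∬_D (23(x^2 + y^2)^2) dA = ∫_{0}^{π} ∫_{0}^{2} (23r^4) · r dr dθ.

Inner integral (in r): ∫_{0}^{2} (23r^4) · r dr = 736/3.

Outer integral (in θ): ∫_{0}^{π} (736/3) dθ = 736π/3.

Therefore ∬_D (23(x^2 + y^2)^2) dA = 736π/3.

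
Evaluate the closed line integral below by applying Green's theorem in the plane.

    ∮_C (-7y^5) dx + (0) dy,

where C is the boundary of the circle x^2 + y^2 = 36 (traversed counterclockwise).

Green's theorem converts the closed line integral into a double integral over the enclosed region D:

    ∮_C P dx + Q dy = ∬_D (∂Q/∂x - ∂P/∂y) dA.

Here P = -7y^5, Q = 0, so

    ∂Q/∂x = 0,    ∂P/∂y = -35y^4,
    ∂Q/∂x - ∂P/∂y = 35y^4.

D is the region x^2 + y^2 ≤ 36. Evaluating the double integral:

In polar coordinates (x = r cos θ, y = r sin θ, dA = r dr dθ) the integrand becomes 35r^4sin(θ)^4, so

    ∬_D (35y^4) dA = ∫_0^{2π} ∫_0^{6} (35r^4sin(θ)^4) · r dr dθ.

Inner (r from 0 to 6): 272160sin(θ)^4.
Outer (θ from 0 to 2π): 204120π.

Therefore ∮_C P dx + Q dy = 204120π.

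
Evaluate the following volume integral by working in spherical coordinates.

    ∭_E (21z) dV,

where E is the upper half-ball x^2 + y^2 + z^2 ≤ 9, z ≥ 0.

In spherical coordinates, x = ρ sin(φ) cos(θ), y = ρ sin(φ) sin(θ), z = ρ cos(φ), and dV = ρ^2 sin(φ) dρ dφ dθ.

The integrand becomes 21ρ cos(φ), so

    ∭_E (21z) dV = ∫_{0}^{2π} ∫_{0}^{π/2} ∫_{0}^{3} (21ρ cos(φ)) · ρ^2 sin(φ) dρ dφ dθ.

Inner (ρ): 1701sin(2φ)/8.
Middle (φ): 1701/8.
Outer (θ): 1701π/4.

Therefore the triple integral equals 1701π/4.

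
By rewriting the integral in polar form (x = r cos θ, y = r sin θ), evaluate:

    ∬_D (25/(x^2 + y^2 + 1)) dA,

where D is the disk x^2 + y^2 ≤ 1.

The region D is 0 ≤ r ≤ 1, 0 ≤ θ ≤ 2π in polar coordinates, where x = r cos(θ), y = r sin(θ), and dA = r dr dθ.

Under the substitution, the integrand becomes 25/(r^2 + 1), so

    ∬_D (25/(x^2 + y^2 + 1)) dA = ∫_{0}^{2π} ∫_{0}^{1} (25/(r^2 + 1)) · r dr dθ.

Inner integral (in r): ∫_{0}^{1} (25/(r^2 + 1)) · r dr = 25log(2)/2.

Outer integral (in θ): ∫_{0}^{2π} (25log(2)/2) dθ = 25π log(2).

Therefore ∬_D (25/(x^2 + y^2 + 1)) dA = 25π log(2).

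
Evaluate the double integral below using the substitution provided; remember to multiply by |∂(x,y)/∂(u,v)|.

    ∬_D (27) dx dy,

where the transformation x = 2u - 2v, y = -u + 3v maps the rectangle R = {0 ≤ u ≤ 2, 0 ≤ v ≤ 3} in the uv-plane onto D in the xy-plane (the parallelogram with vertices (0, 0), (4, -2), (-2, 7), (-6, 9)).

Compute the Jacobian determinant of (x, y) with respect to (u, v):

    ∂(x,y)/∂(u,v) = | 2  -2 | = (2)(3) - (-2)(-1) = 4.
                   | -1  3 |

Its absolute value is |J| = 4 (the area scaling factor).

Substituting x = 2u - 2v, y = -u + 3v into the integrand,

    27 → 27,

so the integral becomes

    ∬_R (27) · |J| du dv = ∫_0^2 ∫_0^3 (108) dv du.

Inner (v): 324.
Outer (u): 648.

Therefore ∬_D (27) dx dy = 648.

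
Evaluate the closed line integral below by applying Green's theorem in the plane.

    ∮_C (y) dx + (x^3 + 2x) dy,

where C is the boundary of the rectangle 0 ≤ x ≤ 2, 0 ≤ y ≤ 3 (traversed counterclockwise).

Green's theorem converts the closed line integral into a double integral over the enclosed region D:

    ∮_C P dx + Q dy = ∬_D (∂Q/∂x - ∂P/∂y) dA.

Here P = y, Q = x^3 + 2x, so

    ∂Q/∂x = 3x^2 + 2,    ∂P/∂y = 1,
    ∂Q/∂x - ∂P/∂y = 3x^2 + 1.

D is the region 0 ≤ x ≤ 2, 0 ≤ y ≤ 3. Evaluating the double integral:

    ∬_D (3x^2 + 1) dA = ∫_0^{2} ∫_0^{3} (3x^2 + 1) dy dx.

Inner (y from 0 to 3): 9x^2 + 3.
Outer (x from 0 to 2): 30.

Therefore ∮_C P dx + Q dy = 30.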